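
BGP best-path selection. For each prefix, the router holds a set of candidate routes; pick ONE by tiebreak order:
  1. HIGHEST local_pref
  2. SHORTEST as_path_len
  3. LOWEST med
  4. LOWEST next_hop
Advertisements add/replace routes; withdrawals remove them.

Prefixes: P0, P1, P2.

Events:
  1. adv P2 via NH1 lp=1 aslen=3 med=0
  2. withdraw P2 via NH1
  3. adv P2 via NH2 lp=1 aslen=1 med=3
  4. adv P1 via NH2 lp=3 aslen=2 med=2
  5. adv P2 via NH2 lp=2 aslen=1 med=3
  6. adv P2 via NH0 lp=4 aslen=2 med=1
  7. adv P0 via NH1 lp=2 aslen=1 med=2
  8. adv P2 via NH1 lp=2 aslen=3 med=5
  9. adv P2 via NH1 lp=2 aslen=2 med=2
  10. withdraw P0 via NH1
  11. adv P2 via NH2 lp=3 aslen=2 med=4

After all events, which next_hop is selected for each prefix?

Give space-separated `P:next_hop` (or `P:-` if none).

Answer: P0:- P1:NH2 P2:NH0

Derivation:
Op 1: best P0=- P1=- P2=NH1
Op 2: best P0=- P1=- P2=-
Op 3: best P0=- P1=- P2=NH2
Op 4: best P0=- P1=NH2 P2=NH2
Op 5: best P0=- P1=NH2 P2=NH2
Op 6: best P0=- P1=NH2 P2=NH0
Op 7: best P0=NH1 P1=NH2 P2=NH0
Op 8: best P0=NH1 P1=NH2 P2=NH0
Op 9: best P0=NH1 P1=NH2 P2=NH0
Op 10: best P0=- P1=NH2 P2=NH0
Op 11: best P0=- P1=NH2 P2=NH0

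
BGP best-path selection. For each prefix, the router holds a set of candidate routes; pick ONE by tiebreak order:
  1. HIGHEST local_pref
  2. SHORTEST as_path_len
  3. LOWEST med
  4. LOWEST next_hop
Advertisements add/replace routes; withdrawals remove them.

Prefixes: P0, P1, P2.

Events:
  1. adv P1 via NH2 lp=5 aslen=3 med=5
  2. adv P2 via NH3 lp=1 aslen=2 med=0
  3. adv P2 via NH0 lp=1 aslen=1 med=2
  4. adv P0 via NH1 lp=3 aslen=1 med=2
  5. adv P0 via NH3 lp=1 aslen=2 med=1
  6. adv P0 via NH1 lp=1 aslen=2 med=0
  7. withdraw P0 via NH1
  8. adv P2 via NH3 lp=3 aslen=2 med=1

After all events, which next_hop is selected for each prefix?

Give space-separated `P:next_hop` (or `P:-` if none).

Answer: P0:NH3 P1:NH2 P2:NH3

Derivation:
Op 1: best P0=- P1=NH2 P2=-
Op 2: best P0=- P1=NH2 P2=NH3
Op 3: best P0=- P1=NH2 P2=NH0
Op 4: best P0=NH1 P1=NH2 P2=NH0
Op 5: best P0=NH1 P1=NH2 P2=NH0
Op 6: best P0=NH1 P1=NH2 P2=NH0
Op 7: best P0=NH3 P1=NH2 P2=NH0
Op 8: best P0=NH3 P1=NH2 P2=NH3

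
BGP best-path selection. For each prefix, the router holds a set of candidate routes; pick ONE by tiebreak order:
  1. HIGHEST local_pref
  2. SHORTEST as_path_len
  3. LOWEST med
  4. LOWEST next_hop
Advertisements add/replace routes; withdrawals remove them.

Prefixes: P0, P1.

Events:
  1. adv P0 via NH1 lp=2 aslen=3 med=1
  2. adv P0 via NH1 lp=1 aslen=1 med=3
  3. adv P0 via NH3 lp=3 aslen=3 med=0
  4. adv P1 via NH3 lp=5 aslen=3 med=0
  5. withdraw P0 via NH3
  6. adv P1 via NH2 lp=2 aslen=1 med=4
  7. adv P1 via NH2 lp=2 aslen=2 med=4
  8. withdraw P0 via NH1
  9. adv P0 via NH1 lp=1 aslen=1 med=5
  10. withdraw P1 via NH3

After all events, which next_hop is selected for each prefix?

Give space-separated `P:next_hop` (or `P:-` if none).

Op 1: best P0=NH1 P1=-
Op 2: best P0=NH1 P1=-
Op 3: best P0=NH3 P1=-
Op 4: best P0=NH3 P1=NH3
Op 5: best P0=NH1 P1=NH3
Op 6: best P0=NH1 P1=NH3
Op 7: best P0=NH1 P1=NH3
Op 8: best P0=- P1=NH3
Op 9: best P0=NH1 P1=NH3
Op 10: best P0=NH1 P1=NH2

Answer: P0:NH1 P1:NH2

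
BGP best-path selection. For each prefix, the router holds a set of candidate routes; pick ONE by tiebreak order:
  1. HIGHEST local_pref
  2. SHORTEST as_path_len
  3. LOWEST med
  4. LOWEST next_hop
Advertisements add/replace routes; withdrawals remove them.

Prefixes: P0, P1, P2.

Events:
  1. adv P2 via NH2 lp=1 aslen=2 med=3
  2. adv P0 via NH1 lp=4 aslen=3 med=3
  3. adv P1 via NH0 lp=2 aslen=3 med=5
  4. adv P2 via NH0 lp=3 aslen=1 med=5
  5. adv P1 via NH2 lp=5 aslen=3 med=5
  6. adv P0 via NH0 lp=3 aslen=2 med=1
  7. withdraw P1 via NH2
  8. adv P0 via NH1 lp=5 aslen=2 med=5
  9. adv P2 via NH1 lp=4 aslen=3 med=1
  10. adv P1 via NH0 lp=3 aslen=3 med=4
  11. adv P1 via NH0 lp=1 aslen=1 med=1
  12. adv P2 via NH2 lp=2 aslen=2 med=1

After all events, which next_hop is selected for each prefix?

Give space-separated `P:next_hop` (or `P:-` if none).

Op 1: best P0=- P1=- P2=NH2
Op 2: best P0=NH1 P1=- P2=NH2
Op 3: best P0=NH1 P1=NH0 P2=NH2
Op 4: best P0=NH1 P1=NH0 P2=NH0
Op 5: best P0=NH1 P1=NH2 P2=NH0
Op 6: best P0=NH1 P1=NH2 P2=NH0
Op 7: best P0=NH1 P1=NH0 P2=NH0
Op 8: best P0=NH1 P1=NH0 P2=NH0
Op 9: best P0=NH1 P1=NH0 P2=NH1
Op 10: best P0=NH1 P1=NH0 P2=NH1
Op 11: best P0=NH1 P1=NH0 P2=NH1
Op 12: best P0=NH1 P1=NH0 P2=NH1

Answer: P0:NH1 P1:NH0 P2:NH1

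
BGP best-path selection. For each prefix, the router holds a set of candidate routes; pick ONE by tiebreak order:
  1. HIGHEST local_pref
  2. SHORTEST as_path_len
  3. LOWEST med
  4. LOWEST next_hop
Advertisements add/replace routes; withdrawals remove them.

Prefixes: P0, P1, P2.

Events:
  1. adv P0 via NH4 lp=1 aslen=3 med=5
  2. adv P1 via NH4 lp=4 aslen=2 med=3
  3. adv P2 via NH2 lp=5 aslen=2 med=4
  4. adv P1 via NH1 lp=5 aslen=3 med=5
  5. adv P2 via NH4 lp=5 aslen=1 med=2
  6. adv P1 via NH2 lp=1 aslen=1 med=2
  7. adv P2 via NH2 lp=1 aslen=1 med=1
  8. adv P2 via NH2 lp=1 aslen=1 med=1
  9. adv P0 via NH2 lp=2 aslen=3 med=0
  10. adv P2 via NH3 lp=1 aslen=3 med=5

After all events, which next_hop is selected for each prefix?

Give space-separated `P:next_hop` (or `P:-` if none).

Answer: P0:NH2 P1:NH1 P2:NH4

Derivation:
Op 1: best P0=NH4 P1=- P2=-
Op 2: best P0=NH4 P1=NH4 P2=-
Op 3: best P0=NH4 P1=NH4 P2=NH2
Op 4: best P0=NH4 P1=NH1 P2=NH2
Op 5: best P0=NH4 P1=NH1 P2=NH4
Op 6: best P0=NH4 P1=NH1 P2=NH4
Op 7: best P0=NH4 P1=NH1 P2=NH4
Op 8: best P0=NH4 P1=NH1 P2=NH4
Op 9: best P0=NH2 P1=NH1 P2=NH4
Op 10: best P0=NH2 P1=NH1 P2=NH4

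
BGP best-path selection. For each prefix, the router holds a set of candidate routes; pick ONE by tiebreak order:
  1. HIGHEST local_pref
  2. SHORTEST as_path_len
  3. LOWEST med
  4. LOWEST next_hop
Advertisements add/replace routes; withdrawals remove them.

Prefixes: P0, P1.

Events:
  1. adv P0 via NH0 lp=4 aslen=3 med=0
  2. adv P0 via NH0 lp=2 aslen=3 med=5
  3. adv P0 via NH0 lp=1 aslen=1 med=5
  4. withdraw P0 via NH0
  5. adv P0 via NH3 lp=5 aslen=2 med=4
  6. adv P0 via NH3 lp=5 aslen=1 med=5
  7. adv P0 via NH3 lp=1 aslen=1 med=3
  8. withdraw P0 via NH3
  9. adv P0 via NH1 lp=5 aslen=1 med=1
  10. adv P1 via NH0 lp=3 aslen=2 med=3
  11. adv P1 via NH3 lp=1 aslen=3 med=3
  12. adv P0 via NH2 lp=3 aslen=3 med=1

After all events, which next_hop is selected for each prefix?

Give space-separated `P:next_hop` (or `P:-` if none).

Op 1: best P0=NH0 P1=-
Op 2: best P0=NH0 P1=-
Op 3: best P0=NH0 P1=-
Op 4: best P0=- P1=-
Op 5: best P0=NH3 P1=-
Op 6: best P0=NH3 P1=-
Op 7: best P0=NH3 P1=-
Op 8: best P0=- P1=-
Op 9: best P0=NH1 P1=-
Op 10: best P0=NH1 P1=NH0
Op 11: best P0=NH1 P1=NH0
Op 12: best P0=NH1 P1=NH0

Answer: P0:NH1 P1:NH0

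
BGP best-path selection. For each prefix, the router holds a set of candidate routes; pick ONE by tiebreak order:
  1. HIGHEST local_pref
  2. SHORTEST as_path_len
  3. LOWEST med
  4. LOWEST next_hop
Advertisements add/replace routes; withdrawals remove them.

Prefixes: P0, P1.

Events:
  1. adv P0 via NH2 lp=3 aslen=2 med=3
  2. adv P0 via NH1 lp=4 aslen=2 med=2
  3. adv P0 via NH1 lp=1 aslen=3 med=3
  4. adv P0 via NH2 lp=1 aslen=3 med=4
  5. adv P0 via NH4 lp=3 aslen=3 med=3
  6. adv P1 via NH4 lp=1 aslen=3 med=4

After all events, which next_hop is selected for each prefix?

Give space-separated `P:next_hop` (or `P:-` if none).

Answer: P0:NH4 P1:NH4

Derivation:
Op 1: best P0=NH2 P1=-
Op 2: best P0=NH1 P1=-
Op 3: best P0=NH2 P1=-
Op 4: best P0=NH1 P1=-
Op 5: best P0=NH4 P1=-
Op 6: best P0=NH4 P1=NH4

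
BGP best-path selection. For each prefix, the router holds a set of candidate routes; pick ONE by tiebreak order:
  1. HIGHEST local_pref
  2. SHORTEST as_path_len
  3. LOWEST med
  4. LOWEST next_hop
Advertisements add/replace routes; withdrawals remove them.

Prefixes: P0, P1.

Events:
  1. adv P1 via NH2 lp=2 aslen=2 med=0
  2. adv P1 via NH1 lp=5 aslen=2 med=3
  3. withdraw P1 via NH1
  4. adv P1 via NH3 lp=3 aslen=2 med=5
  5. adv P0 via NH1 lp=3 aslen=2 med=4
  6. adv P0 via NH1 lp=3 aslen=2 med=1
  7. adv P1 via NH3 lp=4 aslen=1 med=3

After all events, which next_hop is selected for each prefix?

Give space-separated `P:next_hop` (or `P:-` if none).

Answer: P0:NH1 P1:NH3

Derivation:
Op 1: best P0=- P1=NH2
Op 2: best P0=- P1=NH1
Op 3: best P0=- P1=NH2
Op 4: best P0=- P1=NH3
Op 5: best P0=NH1 P1=NH3
Op 6: best P0=NH1 P1=NH3
Op 7: best P0=NH1 P1=NH3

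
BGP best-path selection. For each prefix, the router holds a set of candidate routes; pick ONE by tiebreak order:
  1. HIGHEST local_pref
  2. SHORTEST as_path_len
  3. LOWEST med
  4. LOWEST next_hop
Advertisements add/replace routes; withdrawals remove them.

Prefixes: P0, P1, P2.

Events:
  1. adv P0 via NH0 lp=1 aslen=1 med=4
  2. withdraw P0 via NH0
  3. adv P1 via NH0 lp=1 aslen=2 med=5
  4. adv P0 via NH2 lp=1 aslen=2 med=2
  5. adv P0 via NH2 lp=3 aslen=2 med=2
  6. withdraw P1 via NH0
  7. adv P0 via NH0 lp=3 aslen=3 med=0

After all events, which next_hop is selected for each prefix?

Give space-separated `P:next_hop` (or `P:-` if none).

Op 1: best P0=NH0 P1=- P2=-
Op 2: best P0=- P1=- P2=-
Op 3: best P0=- P1=NH0 P2=-
Op 4: best P0=NH2 P1=NH0 P2=-
Op 5: best P0=NH2 P1=NH0 P2=-
Op 6: best P0=NH2 P1=- P2=-
Op 7: best P0=NH2 P1=- P2=-

Answer: P0:NH2 P1:- P2:-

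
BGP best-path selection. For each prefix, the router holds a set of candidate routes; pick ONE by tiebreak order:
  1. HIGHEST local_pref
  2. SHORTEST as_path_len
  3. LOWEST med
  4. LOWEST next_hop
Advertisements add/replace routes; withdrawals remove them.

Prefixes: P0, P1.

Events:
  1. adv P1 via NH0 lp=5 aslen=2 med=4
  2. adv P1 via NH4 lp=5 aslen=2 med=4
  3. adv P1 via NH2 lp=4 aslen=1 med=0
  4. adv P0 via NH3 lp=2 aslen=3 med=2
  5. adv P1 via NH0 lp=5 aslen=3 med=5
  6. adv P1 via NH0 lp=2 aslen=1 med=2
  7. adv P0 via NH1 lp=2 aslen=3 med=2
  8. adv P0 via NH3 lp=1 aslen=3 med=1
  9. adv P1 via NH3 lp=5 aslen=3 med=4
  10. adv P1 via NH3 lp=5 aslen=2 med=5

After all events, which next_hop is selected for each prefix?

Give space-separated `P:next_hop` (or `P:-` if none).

Op 1: best P0=- P1=NH0
Op 2: best P0=- P1=NH0
Op 3: best P0=- P1=NH0
Op 4: best P0=NH3 P1=NH0
Op 5: best P0=NH3 P1=NH4
Op 6: best P0=NH3 P1=NH4
Op 7: best P0=NH1 P1=NH4
Op 8: best P0=NH1 P1=NH4
Op 9: best P0=NH1 P1=NH4
Op 10: best P0=NH1 P1=NH4

Answer: P0:NH1 P1:NH4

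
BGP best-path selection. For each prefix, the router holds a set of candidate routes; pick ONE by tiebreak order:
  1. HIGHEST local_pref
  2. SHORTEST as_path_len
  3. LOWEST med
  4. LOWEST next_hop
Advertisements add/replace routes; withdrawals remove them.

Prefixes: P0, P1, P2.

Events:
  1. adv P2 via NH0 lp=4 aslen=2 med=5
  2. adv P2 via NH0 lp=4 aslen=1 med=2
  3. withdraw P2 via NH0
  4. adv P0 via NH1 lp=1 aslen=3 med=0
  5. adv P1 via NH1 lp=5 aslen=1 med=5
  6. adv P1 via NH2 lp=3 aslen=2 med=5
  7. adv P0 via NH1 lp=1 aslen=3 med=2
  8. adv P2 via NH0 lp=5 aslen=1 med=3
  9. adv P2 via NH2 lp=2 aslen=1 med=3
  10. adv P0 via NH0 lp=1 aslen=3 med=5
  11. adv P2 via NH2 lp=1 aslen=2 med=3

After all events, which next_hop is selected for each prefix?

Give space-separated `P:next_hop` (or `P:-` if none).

Answer: P0:NH1 P1:NH1 P2:NH0

Derivation:
Op 1: best P0=- P1=- P2=NH0
Op 2: best P0=- P1=- P2=NH0
Op 3: best P0=- P1=- P2=-
Op 4: best P0=NH1 P1=- P2=-
Op 5: best P0=NH1 P1=NH1 P2=-
Op 6: best P0=NH1 P1=NH1 P2=-
Op 7: best P0=NH1 P1=NH1 P2=-
Op 8: best P0=NH1 P1=NH1 P2=NH0
Op 9: best P0=NH1 P1=NH1 P2=NH0
Op 10: best P0=NH1 P1=NH1 P2=NH0
Op 11: best P0=NH1 P1=NH1 P2=NH0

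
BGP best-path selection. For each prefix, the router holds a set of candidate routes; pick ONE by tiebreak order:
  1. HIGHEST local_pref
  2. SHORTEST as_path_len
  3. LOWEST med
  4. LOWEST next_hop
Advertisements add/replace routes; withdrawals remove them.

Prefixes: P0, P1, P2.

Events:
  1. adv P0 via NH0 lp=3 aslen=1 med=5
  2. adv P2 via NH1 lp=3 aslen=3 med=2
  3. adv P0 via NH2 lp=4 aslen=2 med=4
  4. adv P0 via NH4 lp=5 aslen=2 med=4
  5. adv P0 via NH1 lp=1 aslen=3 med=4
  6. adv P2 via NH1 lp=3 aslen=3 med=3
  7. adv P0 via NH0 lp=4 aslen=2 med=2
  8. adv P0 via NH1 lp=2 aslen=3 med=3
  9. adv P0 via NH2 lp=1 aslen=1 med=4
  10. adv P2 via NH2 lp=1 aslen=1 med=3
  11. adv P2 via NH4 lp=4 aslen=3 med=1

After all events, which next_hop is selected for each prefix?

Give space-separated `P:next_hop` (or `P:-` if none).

Answer: P0:NH4 P1:- P2:NH4

Derivation:
Op 1: best P0=NH0 P1=- P2=-
Op 2: best P0=NH0 P1=- P2=NH1
Op 3: best P0=NH2 P1=- P2=NH1
Op 4: best P0=NH4 P1=- P2=NH1
Op 5: best P0=NH4 P1=- P2=NH1
Op 6: best P0=NH4 P1=- P2=NH1
Op 7: best P0=NH4 P1=- P2=NH1
Op 8: best P0=NH4 P1=- P2=NH1
Op 9: best P0=NH4 P1=- P2=NH1
Op 10: best P0=NH4 P1=- P2=NH1
Op 11: best P0=NH4 P1=- P2=NH4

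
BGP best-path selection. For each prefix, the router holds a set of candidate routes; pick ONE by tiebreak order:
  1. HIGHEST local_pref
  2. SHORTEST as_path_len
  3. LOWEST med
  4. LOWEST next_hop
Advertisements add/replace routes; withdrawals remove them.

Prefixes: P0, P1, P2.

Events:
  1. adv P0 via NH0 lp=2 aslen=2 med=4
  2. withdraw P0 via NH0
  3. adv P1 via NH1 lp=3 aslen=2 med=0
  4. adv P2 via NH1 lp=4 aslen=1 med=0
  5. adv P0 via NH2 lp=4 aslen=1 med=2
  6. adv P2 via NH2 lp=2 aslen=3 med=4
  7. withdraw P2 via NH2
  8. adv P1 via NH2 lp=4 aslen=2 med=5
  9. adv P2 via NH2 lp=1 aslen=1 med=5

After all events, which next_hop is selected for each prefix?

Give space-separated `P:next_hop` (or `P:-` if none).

Answer: P0:NH2 P1:NH2 P2:NH1

Derivation:
Op 1: best P0=NH0 P1=- P2=-
Op 2: best P0=- P1=- P2=-
Op 3: best P0=- P1=NH1 P2=-
Op 4: best P0=- P1=NH1 P2=NH1
Op 5: best P0=NH2 P1=NH1 P2=NH1
Op 6: best P0=NH2 P1=NH1 P2=NH1
Op 7: best P0=NH2 P1=NH1 P2=NH1
Op 8: best P0=NH2 P1=NH2 P2=NH1
Op 9: best P0=NH2 P1=NH2 P2=NH1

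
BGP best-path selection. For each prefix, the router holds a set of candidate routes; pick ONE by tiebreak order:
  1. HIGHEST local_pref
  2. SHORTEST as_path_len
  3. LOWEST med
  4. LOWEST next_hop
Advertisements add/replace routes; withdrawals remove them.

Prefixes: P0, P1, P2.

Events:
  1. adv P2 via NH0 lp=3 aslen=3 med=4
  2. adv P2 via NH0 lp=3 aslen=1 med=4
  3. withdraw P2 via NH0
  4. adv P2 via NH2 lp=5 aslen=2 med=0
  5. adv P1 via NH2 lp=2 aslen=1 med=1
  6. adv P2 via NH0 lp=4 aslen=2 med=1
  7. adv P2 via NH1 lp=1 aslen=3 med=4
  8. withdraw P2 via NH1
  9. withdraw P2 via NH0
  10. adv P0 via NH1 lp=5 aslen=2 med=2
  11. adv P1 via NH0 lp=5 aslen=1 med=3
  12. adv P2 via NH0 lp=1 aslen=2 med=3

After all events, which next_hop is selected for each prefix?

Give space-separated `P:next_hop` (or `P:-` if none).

Op 1: best P0=- P1=- P2=NH0
Op 2: best P0=- P1=- P2=NH0
Op 3: best P0=- P1=- P2=-
Op 4: best P0=- P1=- P2=NH2
Op 5: best P0=- P1=NH2 P2=NH2
Op 6: best P0=- P1=NH2 P2=NH2
Op 7: best P0=- P1=NH2 P2=NH2
Op 8: best P0=- P1=NH2 P2=NH2
Op 9: best P0=- P1=NH2 P2=NH2
Op 10: best P0=NH1 P1=NH2 P2=NH2
Op 11: best P0=NH1 P1=NH0 P2=NH2
Op 12: best P0=NH1 P1=NH0 P2=NH2

Answer: P0:NH1 P1:NH0 P2:NH2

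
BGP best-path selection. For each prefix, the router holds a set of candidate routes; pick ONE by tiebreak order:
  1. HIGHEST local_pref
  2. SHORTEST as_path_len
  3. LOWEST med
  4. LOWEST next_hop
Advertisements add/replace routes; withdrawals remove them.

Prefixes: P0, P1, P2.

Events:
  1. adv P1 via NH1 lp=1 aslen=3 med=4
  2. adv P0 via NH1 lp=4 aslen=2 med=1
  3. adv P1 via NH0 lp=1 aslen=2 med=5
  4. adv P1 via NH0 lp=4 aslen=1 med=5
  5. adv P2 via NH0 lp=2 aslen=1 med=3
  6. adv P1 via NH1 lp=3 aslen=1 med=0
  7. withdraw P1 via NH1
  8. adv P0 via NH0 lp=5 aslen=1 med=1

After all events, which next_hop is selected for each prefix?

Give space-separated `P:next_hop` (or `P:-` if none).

Answer: P0:NH0 P1:NH0 P2:NH0

Derivation:
Op 1: best P0=- P1=NH1 P2=-
Op 2: best P0=NH1 P1=NH1 P2=-
Op 3: best P0=NH1 P1=NH0 P2=-
Op 4: best P0=NH1 P1=NH0 P2=-
Op 5: best P0=NH1 P1=NH0 P2=NH0
Op 6: best P0=NH1 P1=NH0 P2=NH0
Op 7: best P0=NH1 P1=NH0 P2=NH0
Op 8: best P0=NH0 P1=NH0 P2=NH0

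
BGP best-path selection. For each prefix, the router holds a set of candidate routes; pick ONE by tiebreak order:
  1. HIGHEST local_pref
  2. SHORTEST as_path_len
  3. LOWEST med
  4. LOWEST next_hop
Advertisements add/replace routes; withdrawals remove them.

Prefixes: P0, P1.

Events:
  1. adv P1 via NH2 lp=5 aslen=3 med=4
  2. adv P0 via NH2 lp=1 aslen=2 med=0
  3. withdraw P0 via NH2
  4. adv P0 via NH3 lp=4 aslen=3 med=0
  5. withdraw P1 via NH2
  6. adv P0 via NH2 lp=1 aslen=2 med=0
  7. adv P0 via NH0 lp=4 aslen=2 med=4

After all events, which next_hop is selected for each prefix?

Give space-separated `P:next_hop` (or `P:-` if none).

Answer: P0:NH0 P1:-

Derivation:
Op 1: best P0=- P1=NH2
Op 2: best P0=NH2 P1=NH2
Op 3: best P0=- P1=NH2
Op 4: best P0=NH3 P1=NH2
Op 5: best P0=NH3 P1=-
Op 6: best P0=NH3 P1=-
Op 7: best P0=NH0 P1=-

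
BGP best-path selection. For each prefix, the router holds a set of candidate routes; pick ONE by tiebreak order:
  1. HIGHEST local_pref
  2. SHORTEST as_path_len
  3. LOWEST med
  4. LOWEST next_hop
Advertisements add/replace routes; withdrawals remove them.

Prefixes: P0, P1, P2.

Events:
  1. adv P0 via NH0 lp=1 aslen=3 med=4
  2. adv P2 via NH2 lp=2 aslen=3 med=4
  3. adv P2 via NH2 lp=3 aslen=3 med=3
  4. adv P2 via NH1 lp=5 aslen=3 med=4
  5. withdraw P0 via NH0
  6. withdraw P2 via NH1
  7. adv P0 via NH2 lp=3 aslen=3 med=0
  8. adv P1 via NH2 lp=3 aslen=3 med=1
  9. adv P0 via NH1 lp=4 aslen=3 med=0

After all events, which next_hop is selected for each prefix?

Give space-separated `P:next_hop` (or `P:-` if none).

Answer: P0:NH1 P1:NH2 P2:NH2

Derivation:
Op 1: best P0=NH0 P1=- P2=-
Op 2: best P0=NH0 P1=- P2=NH2
Op 3: best P0=NH0 P1=- P2=NH2
Op 4: best P0=NH0 P1=- P2=NH1
Op 5: best P0=- P1=- P2=NH1
Op 6: best P0=- P1=- P2=NH2
Op 7: best P0=NH2 P1=- P2=NH2
Op 8: best P0=NH2 P1=NH2 P2=NH2
Op 9: best P0=NH1 P1=NH2 P2=NH2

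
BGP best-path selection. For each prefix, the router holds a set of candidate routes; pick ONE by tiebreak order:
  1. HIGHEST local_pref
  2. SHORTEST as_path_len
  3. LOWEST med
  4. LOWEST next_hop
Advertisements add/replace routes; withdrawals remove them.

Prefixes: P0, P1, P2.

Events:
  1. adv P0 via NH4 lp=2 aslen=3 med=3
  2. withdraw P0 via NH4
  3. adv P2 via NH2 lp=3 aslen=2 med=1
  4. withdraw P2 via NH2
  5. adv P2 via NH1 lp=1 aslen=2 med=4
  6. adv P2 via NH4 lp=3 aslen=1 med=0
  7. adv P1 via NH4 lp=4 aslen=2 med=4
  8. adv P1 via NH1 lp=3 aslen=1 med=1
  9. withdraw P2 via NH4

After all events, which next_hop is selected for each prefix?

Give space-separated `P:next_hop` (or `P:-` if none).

Op 1: best P0=NH4 P1=- P2=-
Op 2: best P0=- P1=- P2=-
Op 3: best P0=- P1=- P2=NH2
Op 4: best P0=- P1=- P2=-
Op 5: best P0=- P1=- P2=NH1
Op 6: best P0=- P1=- P2=NH4
Op 7: best P0=- P1=NH4 P2=NH4
Op 8: best P0=- P1=NH4 P2=NH4
Op 9: best P0=- P1=NH4 P2=NH1

Answer: P0:- P1:NH4 P2:NH1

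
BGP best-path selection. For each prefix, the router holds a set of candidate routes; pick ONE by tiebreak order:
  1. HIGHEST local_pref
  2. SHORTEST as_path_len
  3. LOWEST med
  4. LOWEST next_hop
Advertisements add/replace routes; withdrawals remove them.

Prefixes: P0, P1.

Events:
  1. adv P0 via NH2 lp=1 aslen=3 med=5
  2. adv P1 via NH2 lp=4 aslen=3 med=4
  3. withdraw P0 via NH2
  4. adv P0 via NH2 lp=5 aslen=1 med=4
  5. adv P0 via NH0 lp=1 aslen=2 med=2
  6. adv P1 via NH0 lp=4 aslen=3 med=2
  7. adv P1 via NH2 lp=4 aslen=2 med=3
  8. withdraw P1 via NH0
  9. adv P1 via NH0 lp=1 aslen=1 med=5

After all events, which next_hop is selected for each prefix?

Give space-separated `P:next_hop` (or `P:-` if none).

Op 1: best P0=NH2 P1=-
Op 2: best P0=NH2 P1=NH2
Op 3: best P0=- P1=NH2
Op 4: best P0=NH2 P1=NH2
Op 5: best P0=NH2 P1=NH2
Op 6: best P0=NH2 P1=NH0
Op 7: best P0=NH2 P1=NH2
Op 8: best P0=NH2 P1=NH2
Op 9: best P0=NH2 P1=NH2

Answer: P0:NH2 P1:NH2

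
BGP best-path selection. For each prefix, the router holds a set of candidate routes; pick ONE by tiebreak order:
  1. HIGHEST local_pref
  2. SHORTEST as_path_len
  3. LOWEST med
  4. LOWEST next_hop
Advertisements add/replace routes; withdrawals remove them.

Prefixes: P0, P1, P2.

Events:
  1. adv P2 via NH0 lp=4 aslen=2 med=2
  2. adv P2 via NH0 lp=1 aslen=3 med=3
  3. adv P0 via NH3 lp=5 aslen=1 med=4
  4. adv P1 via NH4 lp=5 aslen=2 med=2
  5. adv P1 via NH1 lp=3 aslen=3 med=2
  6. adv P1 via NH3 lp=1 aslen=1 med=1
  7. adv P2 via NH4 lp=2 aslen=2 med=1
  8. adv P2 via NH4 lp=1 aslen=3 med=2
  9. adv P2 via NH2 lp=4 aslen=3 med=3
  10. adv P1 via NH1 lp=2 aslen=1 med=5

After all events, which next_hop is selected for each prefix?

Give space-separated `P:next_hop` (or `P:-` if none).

Op 1: best P0=- P1=- P2=NH0
Op 2: best P0=- P1=- P2=NH0
Op 3: best P0=NH3 P1=- P2=NH0
Op 4: best P0=NH3 P1=NH4 P2=NH0
Op 5: best P0=NH3 P1=NH4 P2=NH0
Op 6: best P0=NH3 P1=NH4 P2=NH0
Op 7: best P0=NH3 P1=NH4 P2=NH4
Op 8: best P0=NH3 P1=NH4 P2=NH4
Op 9: best P0=NH3 P1=NH4 P2=NH2
Op 10: best P0=NH3 P1=NH4 P2=NH2

Answer: P0:NH3 P1:NH4 P2:NH2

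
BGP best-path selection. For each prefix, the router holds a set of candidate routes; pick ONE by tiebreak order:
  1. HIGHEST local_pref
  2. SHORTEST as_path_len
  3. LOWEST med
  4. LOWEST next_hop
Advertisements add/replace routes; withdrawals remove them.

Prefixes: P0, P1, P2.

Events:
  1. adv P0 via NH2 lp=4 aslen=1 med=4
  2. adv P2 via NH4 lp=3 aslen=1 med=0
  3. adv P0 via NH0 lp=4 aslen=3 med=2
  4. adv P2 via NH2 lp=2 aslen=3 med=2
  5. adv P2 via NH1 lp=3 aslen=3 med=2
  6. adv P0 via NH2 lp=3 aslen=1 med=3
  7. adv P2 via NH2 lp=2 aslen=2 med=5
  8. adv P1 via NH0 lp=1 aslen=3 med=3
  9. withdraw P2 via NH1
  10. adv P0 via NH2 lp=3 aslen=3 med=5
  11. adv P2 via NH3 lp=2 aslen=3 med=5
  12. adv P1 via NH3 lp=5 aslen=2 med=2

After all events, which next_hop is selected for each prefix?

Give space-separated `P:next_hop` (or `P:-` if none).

Answer: P0:NH0 P1:NH3 P2:NH4

Derivation:
Op 1: best P0=NH2 P1=- P2=-
Op 2: best P0=NH2 P1=- P2=NH4
Op 3: best P0=NH2 P1=- P2=NH4
Op 4: best P0=NH2 P1=- P2=NH4
Op 5: best P0=NH2 P1=- P2=NH4
Op 6: best P0=NH0 P1=- P2=NH4
Op 7: best P0=NH0 P1=- P2=NH4
Op 8: best P0=NH0 P1=NH0 P2=NH4
Op 9: best P0=NH0 P1=NH0 P2=NH4
Op 10: best P0=NH0 P1=NH0 P2=NH4
Op 11: best P0=NH0 P1=NH0 P2=NH4
Op 12: best P0=NH0 P1=NH3 P2=NH4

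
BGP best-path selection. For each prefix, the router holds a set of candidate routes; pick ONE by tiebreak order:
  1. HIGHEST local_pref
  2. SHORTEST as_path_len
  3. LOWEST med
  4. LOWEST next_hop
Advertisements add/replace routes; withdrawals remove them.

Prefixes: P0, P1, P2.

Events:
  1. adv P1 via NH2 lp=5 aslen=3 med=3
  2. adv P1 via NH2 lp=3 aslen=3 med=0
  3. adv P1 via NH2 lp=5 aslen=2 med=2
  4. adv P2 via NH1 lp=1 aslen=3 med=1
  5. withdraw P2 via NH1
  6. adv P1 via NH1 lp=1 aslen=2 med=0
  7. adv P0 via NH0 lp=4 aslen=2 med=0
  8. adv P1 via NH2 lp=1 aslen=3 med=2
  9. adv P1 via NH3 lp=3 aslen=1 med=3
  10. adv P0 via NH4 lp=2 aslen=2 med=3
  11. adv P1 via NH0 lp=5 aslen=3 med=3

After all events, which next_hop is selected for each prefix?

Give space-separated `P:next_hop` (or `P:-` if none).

Answer: P0:NH0 P1:NH0 P2:-

Derivation:
Op 1: best P0=- P1=NH2 P2=-
Op 2: best P0=- P1=NH2 P2=-
Op 3: best P0=- P1=NH2 P2=-
Op 4: best P0=- P1=NH2 P2=NH1
Op 5: best P0=- P1=NH2 P2=-
Op 6: best P0=- P1=NH2 P2=-
Op 7: best P0=NH0 P1=NH2 P2=-
Op 8: best P0=NH0 P1=NH1 P2=-
Op 9: best P0=NH0 P1=NH3 P2=-
Op 10: best P0=NH0 P1=NH3 P2=-
Op 11: best P0=NH0 P1=NH0 P2=-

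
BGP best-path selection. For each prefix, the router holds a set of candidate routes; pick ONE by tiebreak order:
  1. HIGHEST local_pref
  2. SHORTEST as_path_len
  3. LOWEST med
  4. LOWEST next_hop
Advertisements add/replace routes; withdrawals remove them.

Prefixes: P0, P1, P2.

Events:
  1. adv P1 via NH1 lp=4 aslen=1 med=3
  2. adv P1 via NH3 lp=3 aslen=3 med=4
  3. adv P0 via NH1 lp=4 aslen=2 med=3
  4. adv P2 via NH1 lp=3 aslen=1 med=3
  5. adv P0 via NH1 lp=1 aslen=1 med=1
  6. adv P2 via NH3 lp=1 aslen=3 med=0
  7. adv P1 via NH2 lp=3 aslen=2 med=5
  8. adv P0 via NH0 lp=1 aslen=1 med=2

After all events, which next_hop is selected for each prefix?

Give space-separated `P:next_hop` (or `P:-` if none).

Answer: P0:NH1 P1:NH1 P2:NH1

Derivation:
Op 1: best P0=- P1=NH1 P2=-
Op 2: best P0=- P1=NH1 P2=-
Op 3: best P0=NH1 P1=NH1 P2=-
Op 4: best P0=NH1 P1=NH1 P2=NH1
Op 5: best P0=NH1 P1=NH1 P2=NH1
Op 6: best P0=NH1 P1=NH1 P2=NH1
Op 7: best P0=NH1 P1=NH1 P2=NH1
Op 8: best P0=NH1 P1=NH1 P2=NH1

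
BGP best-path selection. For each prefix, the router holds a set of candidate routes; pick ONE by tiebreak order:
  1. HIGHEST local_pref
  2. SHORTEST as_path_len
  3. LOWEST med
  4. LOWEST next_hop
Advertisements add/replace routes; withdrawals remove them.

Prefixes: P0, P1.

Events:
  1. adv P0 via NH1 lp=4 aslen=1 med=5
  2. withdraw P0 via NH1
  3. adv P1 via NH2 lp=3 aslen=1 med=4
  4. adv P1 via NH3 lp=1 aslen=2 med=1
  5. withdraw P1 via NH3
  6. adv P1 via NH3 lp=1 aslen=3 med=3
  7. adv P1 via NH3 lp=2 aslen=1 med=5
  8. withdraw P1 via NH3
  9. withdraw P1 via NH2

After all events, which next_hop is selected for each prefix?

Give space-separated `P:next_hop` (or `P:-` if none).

Op 1: best P0=NH1 P1=-
Op 2: best P0=- P1=-
Op 3: best P0=- P1=NH2
Op 4: best P0=- P1=NH2
Op 5: best P0=- P1=NH2
Op 6: best P0=- P1=NH2
Op 7: best P0=- P1=NH2
Op 8: best P0=- P1=NH2
Op 9: best P0=- P1=-

Answer: P0:- P1:-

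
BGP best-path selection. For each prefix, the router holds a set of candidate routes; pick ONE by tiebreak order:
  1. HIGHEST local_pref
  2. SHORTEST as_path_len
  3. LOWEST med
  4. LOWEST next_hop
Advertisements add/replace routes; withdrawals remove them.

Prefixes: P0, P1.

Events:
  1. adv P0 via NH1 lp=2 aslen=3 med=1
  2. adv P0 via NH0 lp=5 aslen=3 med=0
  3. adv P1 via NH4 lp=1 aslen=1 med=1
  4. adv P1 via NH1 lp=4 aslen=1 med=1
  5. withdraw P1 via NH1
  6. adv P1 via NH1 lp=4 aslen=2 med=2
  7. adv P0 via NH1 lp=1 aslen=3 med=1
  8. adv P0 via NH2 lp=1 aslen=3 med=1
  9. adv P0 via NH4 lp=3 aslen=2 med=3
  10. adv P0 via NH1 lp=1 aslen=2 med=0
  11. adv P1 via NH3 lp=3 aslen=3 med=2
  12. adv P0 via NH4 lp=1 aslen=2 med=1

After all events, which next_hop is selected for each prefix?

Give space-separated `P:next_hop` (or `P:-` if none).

Op 1: best P0=NH1 P1=-
Op 2: best P0=NH0 P1=-
Op 3: best P0=NH0 P1=NH4
Op 4: best P0=NH0 P1=NH1
Op 5: best P0=NH0 P1=NH4
Op 6: best P0=NH0 P1=NH1
Op 7: best P0=NH0 P1=NH1
Op 8: best P0=NH0 P1=NH1
Op 9: best P0=NH0 P1=NH1
Op 10: best P0=NH0 P1=NH1
Op 11: best P0=NH0 P1=NH1
Op 12: best P0=NH0 P1=NH1

Answer: P0:NH0 P1:NH1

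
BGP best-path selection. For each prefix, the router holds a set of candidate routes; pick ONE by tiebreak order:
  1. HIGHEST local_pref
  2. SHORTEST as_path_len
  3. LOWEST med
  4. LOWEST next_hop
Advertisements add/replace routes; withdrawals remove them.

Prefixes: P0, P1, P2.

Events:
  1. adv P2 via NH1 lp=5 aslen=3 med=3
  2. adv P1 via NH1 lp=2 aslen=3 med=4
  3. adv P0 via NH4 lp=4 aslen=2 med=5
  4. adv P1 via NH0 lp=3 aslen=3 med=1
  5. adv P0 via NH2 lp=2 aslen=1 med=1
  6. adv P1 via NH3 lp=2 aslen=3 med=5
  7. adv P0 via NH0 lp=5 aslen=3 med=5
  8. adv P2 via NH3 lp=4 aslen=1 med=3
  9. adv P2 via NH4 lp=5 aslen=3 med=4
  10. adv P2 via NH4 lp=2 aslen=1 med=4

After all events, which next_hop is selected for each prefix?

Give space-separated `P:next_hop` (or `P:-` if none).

Op 1: best P0=- P1=- P2=NH1
Op 2: best P0=- P1=NH1 P2=NH1
Op 3: best P0=NH4 P1=NH1 P2=NH1
Op 4: best P0=NH4 P1=NH0 P2=NH1
Op 5: best P0=NH4 P1=NH0 P2=NH1
Op 6: best P0=NH4 P1=NH0 P2=NH1
Op 7: best P0=NH0 P1=NH0 P2=NH1
Op 8: best P0=NH0 P1=NH0 P2=NH1
Op 9: best P0=NH0 P1=NH0 P2=NH1
Op 10: best P0=NH0 P1=NH0 P2=NH1

Answer: P0:NH0 P1:NH0 P2:NH1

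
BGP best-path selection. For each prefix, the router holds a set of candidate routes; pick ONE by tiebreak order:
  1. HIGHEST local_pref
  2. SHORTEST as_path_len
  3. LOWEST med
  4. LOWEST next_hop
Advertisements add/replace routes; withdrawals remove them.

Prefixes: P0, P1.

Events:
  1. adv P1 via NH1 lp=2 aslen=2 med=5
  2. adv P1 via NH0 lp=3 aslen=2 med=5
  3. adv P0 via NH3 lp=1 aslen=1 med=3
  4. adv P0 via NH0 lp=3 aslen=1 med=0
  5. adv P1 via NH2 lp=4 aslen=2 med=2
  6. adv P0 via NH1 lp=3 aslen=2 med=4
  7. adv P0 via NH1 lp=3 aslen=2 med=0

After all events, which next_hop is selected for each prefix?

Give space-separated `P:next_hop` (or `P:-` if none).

Answer: P0:NH0 P1:NH2

Derivation:
Op 1: best P0=- P1=NH1
Op 2: best P0=- P1=NH0
Op 3: best P0=NH3 P1=NH0
Op 4: best P0=NH0 P1=NH0
Op 5: best P0=NH0 P1=NH2
Op 6: best P0=NH0 P1=NH2
Op 7: best P0=NH0 P1=NH2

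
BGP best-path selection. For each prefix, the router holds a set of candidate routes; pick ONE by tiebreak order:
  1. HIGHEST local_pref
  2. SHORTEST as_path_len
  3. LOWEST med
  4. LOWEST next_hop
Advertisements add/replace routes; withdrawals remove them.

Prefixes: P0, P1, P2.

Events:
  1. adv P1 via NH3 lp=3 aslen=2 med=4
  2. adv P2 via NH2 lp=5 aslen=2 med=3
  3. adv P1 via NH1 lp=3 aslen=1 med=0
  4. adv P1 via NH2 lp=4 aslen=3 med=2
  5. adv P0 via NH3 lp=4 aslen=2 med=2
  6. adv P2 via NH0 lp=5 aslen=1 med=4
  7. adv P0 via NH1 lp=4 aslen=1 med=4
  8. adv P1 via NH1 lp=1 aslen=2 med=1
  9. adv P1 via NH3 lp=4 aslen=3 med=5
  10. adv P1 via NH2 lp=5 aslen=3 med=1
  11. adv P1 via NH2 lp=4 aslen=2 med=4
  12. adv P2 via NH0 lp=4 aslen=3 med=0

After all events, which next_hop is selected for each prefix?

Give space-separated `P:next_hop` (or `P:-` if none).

Op 1: best P0=- P1=NH3 P2=-
Op 2: best P0=- P1=NH3 P2=NH2
Op 3: best P0=- P1=NH1 P2=NH2
Op 4: best P0=- P1=NH2 P2=NH2
Op 5: best P0=NH3 P1=NH2 P2=NH2
Op 6: best P0=NH3 P1=NH2 P2=NH0
Op 7: best P0=NH1 P1=NH2 P2=NH0
Op 8: best P0=NH1 P1=NH2 P2=NH0
Op 9: best P0=NH1 P1=NH2 P2=NH0
Op 10: best P0=NH1 P1=NH2 P2=NH0
Op 11: best P0=NH1 P1=NH2 P2=NH0
Op 12: best P0=NH1 P1=NH2 P2=NH2

Answer: P0:NH1 P1:NH2 P2:NH2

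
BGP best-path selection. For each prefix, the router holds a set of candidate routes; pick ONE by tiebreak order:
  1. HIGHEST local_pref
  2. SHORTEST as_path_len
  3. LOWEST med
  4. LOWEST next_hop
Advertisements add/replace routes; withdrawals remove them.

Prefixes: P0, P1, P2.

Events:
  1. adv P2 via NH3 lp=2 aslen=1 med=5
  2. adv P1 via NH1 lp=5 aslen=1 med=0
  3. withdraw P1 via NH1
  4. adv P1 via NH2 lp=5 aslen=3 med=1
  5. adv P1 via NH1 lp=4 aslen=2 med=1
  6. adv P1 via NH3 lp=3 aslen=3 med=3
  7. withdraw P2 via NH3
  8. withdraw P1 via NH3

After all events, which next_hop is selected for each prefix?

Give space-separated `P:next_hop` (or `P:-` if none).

Op 1: best P0=- P1=- P2=NH3
Op 2: best P0=- P1=NH1 P2=NH3
Op 3: best P0=- P1=- P2=NH3
Op 4: best P0=- P1=NH2 P2=NH3
Op 5: best P0=- P1=NH2 P2=NH3
Op 6: best P0=- P1=NH2 P2=NH3
Op 7: best P0=- P1=NH2 P2=-
Op 8: best P0=- P1=NH2 P2=-

Answer: P0:- P1:NH2 P2:-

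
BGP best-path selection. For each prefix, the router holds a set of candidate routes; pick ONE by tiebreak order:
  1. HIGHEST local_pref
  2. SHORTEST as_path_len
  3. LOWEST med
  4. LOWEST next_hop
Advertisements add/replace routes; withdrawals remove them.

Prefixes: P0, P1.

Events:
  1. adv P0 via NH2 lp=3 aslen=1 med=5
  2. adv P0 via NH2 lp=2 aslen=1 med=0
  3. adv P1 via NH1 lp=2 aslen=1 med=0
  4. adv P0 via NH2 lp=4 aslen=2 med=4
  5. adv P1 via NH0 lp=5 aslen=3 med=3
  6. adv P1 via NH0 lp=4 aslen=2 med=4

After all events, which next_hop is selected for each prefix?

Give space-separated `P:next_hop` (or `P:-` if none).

Op 1: best P0=NH2 P1=-
Op 2: best P0=NH2 P1=-
Op 3: best P0=NH2 P1=NH1
Op 4: best P0=NH2 P1=NH1
Op 5: best P0=NH2 P1=NH0
Op 6: best P0=NH2 P1=NH0

Answer: P0:NH2 P1:NH0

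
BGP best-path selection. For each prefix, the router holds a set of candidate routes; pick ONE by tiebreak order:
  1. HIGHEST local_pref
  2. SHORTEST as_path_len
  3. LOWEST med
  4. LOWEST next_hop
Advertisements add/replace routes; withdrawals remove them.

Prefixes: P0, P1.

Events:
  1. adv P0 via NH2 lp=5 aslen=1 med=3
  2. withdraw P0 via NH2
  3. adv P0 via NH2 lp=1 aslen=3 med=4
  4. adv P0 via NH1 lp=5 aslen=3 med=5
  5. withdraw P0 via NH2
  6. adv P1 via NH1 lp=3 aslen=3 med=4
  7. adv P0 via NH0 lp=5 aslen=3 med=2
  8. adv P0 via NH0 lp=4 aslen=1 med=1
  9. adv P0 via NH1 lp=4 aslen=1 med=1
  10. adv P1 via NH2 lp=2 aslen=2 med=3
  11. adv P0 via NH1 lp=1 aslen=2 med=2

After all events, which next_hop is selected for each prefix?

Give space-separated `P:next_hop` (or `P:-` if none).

Answer: P0:NH0 P1:NH1

Derivation:
Op 1: best P0=NH2 P1=-
Op 2: best P0=- P1=-
Op 3: best P0=NH2 P1=-
Op 4: best P0=NH1 P1=-
Op 5: best P0=NH1 P1=-
Op 6: best P0=NH1 P1=NH1
Op 7: best P0=NH0 P1=NH1
Op 8: best P0=NH1 P1=NH1
Op 9: best P0=NH0 P1=NH1
Op 10: best P0=NH0 P1=NH1
Op 11: best P0=NH0 P1=NH1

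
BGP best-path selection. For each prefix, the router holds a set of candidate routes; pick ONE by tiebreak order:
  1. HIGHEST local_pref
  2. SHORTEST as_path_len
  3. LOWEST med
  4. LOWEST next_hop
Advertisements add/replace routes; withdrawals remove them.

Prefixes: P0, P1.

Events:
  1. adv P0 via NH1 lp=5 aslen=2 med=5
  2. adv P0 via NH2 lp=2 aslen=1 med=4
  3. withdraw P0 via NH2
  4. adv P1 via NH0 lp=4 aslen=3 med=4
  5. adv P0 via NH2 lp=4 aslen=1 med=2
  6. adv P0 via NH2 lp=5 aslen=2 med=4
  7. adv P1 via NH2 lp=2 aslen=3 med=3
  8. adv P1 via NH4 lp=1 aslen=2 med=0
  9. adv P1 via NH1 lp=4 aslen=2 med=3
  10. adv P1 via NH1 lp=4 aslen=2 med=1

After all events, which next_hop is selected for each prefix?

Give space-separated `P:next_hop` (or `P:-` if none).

Answer: P0:NH2 P1:NH1

Derivation:
Op 1: best P0=NH1 P1=-
Op 2: best P0=NH1 P1=-
Op 3: best P0=NH1 P1=-
Op 4: best P0=NH1 P1=NH0
Op 5: best P0=NH1 P1=NH0
Op 6: best P0=NH2 P1=NH0
Op 7: best P0=NH2 P1=NH0
Op 8: best P0=NH2 P1=NH0
Op 9: best P0=NH2 P1=NH1
Op 10: best P0=NH2 P1=NH1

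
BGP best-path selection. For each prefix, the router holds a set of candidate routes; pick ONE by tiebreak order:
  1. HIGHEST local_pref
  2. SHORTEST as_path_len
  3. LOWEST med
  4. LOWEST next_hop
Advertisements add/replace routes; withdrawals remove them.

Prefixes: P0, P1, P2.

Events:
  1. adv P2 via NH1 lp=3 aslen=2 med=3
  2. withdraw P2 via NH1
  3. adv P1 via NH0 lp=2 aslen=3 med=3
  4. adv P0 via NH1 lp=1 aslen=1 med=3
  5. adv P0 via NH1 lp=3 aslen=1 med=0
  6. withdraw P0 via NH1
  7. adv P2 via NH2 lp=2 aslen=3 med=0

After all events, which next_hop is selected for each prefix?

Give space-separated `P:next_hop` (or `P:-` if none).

Answer: P0:- P1:NH0 P2:NH2

Derivation:
Op 1: best P0=- P1=- P2=NH1
Op 2: best P0=- P1=- P2=-
Op 3: best P0=- P1=NH0 P2=-
Op 4: best P0=NH1 P1=NH0 P2=-
Op 5: best P0=NH1 P1=NH0 P2=-
Op 6: best P0=- P1=NH0 P2=-
Op 7: best P0=- P1=NH0 P2=NH2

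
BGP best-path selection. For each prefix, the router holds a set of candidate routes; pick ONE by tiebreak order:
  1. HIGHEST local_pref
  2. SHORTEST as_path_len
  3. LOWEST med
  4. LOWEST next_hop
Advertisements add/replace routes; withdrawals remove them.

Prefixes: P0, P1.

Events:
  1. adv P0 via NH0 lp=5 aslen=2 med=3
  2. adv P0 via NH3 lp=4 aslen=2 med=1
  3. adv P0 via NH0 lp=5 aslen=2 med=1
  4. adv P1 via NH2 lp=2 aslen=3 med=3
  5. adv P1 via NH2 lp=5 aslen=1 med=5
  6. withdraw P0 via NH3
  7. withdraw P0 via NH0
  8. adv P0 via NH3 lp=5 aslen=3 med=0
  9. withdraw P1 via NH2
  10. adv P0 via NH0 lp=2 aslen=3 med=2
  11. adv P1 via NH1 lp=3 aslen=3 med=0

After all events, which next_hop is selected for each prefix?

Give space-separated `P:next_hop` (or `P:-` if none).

Op 1: best P0=NH0 P1=-
Op 2: best P0=NH0 P1=-
Op 3: best P0=NH0 P1=-
Op 4: best P0=NH0 P1=NH2
Op 5: best P0=NH0 P1=NH2
Op 6: best P0=NH0 P1=NH2
Op 7: best P0=- P1=NH2
Op 8: best P0=NH3 P1=NH2
Op 9: best P0=NH3 P1=-
Op 10: best P0=NH3 P1=-
Op 11: best P0=NH3 P1=NH1

Answer: P0:NH3 P1:NH1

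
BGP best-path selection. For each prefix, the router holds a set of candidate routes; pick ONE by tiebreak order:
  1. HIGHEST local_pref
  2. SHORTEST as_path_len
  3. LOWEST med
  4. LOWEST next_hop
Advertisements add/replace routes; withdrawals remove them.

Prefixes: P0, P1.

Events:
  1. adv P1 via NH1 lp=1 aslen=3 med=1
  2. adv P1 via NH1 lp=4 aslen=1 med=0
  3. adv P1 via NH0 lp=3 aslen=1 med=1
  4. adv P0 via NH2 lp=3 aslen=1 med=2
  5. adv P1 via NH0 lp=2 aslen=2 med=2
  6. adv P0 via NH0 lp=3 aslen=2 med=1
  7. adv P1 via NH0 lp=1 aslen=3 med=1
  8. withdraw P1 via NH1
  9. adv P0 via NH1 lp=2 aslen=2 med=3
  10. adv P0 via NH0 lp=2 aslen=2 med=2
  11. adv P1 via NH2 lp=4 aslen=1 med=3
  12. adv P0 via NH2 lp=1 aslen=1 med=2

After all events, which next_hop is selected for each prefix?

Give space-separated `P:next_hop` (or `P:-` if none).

Answer: P0:NH0 P1:NH2

Derivation:
Op 1: best P0=- P1=NH1
Op 2: best P0=- P1=NH1
Op 3: best P0=- P1=NH1
Op 4: best P0=NH2 P1=NH1
Op 5: best P0=NH2 P1=NH1
Op 6: best P0=NH2 P1=NH1
Op 7: best P0=NH2 P1=NH1
Op 8: best P0=NH2 P1=NH0
Op 9: best P0=NH2 P1=NH0
Op 10: best P0=NH2 P1=NH0
Op 11: best P0=NH2 P1=NH2
Op 12: best P0=NH0 P1=NH2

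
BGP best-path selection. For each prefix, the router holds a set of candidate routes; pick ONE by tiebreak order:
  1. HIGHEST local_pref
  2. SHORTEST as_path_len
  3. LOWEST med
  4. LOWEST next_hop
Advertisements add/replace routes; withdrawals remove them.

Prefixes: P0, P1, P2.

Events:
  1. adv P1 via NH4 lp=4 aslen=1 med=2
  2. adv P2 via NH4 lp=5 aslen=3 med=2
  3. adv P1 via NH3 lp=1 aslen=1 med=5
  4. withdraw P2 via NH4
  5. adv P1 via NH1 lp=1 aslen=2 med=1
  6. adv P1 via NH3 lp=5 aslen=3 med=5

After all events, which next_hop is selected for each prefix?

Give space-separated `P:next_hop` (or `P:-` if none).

Op 1: best P0=- P1=NH4 P2=-
Op 2: best P0=- P1=NH4 P2=NH4
Op 3: best P0=- P1=NH4 P2=NH4
Op 4: best P0=- P1=NH4 P2=-
Op 5: best P0=- P1=NH4 P2=-
Op 6: best P0=- P1=NH3 P2=-

Answer: P0:- P1:NH3 P2:-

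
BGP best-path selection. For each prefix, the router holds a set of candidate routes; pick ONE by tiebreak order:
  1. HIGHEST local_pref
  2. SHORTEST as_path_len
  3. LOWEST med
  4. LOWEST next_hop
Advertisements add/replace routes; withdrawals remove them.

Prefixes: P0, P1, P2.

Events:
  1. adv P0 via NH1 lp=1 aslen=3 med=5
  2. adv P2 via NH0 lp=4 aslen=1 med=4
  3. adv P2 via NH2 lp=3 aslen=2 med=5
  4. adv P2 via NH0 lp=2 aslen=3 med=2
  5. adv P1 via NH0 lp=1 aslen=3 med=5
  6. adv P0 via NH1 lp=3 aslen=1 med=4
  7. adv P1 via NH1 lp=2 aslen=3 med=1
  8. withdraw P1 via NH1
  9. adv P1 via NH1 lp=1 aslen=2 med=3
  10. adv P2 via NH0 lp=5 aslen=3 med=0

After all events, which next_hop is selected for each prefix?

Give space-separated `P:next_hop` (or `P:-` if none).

Op 1: best P0=NH1 P1=- P2=-
Op 2: best P0=NH1 P1=- P2=NH0
Op 3: best P0=NH1 P1=- P2=NH0
Op 4: best P0=NH1 P1=- P2=NH2
Op 5: best P0=NH1 P1=NH0 P2=NH2
Op 6: best P0=NH1 P1=NH0 P2=NH2
Op 7: best P0=NH1 P1=NH1 P2=NH2
Op 8: best P0=NH1 P1=NH0 P2=NH2
Op 9: best P0=NH1 P1=NH1 P2=NH2
Op 10: best P0=NH1 P1=NH1 P2=NH0

Answer: P0:NH1 P1:NH1 P2:NH0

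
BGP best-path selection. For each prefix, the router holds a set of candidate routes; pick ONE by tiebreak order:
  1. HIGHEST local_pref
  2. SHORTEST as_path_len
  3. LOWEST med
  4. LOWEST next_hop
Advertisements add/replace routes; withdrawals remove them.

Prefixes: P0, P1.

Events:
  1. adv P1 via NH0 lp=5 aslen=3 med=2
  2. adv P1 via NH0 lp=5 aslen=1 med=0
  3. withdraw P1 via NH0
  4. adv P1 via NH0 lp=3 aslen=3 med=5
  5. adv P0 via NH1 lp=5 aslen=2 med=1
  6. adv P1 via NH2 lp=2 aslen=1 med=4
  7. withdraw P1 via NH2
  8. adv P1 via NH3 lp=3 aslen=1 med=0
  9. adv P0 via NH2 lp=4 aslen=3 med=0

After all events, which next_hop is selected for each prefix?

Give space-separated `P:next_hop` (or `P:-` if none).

Answer: P0:NH1 P1:NH3

Derivation:
Op 1: best P0=- P1=NH0
Op 2: best P0=- P1=NH0
Op 3: best P0=- P1=-
Op 4: best P0=- P1=NH0
Op 5: best P0=NH1 P1=NH0
Op 6: best P0=NH1 P1=NH0
Op 7: best P0=NH1 P1=NH0
Op 8: best P0=NH1 P1=NH3
Op 9: best P0=NH1 P1=NH3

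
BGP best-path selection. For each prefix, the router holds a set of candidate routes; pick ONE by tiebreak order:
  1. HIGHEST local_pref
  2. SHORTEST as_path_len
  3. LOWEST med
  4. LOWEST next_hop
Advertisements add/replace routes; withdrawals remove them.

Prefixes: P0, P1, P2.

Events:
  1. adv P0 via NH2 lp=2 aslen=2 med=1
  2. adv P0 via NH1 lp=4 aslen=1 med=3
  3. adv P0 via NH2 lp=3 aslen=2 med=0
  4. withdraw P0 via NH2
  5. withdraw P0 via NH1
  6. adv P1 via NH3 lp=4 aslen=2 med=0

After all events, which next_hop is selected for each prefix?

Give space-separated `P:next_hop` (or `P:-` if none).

Answer: P0:- P1:NH3 P2:-

Derivation:
Op 1: best P0=NH2 P1=- P2=-
Op 2: best P0=NH1 P1=- P2=-
Op 3: best P0=NH1 P1=- P2=-
Op 4: best P0=NH1 P1=- P2=-
Op 5: best P0=- P1=- P2=-
Op 6: best P0=- P1=NH3 P2=-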